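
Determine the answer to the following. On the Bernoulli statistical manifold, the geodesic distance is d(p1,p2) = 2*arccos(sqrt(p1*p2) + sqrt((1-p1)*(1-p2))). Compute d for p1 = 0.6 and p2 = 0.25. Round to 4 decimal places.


Geodesic distance on Bernoulli manifold:
d(p1,p2) = 2*arccos(sqrt(p1*p2) + sqrt((1-p1)*(1-p2))).
sqrt(p1*p2) = sqrt(0.6*0.25) = 0.387298.
sqrt((1-p1)*(1-p2)) = sqrt(0.4*0.75) = 0.547723.
arg = 0.387298 + 0.547723 = 0.935021.
d = 2*arccos(0.935021) = 0.7250

0.7250


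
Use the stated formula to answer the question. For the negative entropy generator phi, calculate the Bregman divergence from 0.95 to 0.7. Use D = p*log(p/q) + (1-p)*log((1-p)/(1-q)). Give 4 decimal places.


Bregman divergence with negative entropy generator:
D = p*log(p/q) + (1-p)*log((1-p)/(1-q)).
p = 0.95, q = 0.7.
p*log(p/q) = 0.95*log(0.95/0.7) = 0.290113.
(1-p)*log((1-p)/(1-q)) = 0.05*log(0.05/0.3) = -0.089588.
D = 0.290113 + -0.089588 = 0.2005

0.2005


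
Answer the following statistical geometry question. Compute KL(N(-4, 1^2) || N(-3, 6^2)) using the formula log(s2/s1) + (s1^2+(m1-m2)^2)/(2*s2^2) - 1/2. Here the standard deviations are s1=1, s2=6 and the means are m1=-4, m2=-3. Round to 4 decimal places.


KL divergence between normal distributions:
KL = log(s2/s1) + (s1^2 + (m1-m2)^2)/(2*s2^2) - 1/2.
log(6/1) = 1.791759.
(1^2 + (-4--3)^2)/(2*6^2) = (1 + 1)/72 = 0.027778.
KL = 1.791759 + 0.027778 - 0.5 = 1.3195

1.3195


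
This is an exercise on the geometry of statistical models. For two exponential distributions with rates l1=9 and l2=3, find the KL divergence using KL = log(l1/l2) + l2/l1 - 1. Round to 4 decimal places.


KL divergence for exponential family:
KL = log(l1/l2) + l2/l1 - 1.
log(9/3) = 1.098612.
3/9 = 0.333333.
KL = 1.098612 + 0.333333 - 1 = 0.4319

0.4319


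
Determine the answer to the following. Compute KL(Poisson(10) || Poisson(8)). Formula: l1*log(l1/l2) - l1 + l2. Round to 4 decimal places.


KL divergence for Poisson:
KL = l1*log(l1/l2) - l1 + l2.
l1 = 10, l2 = 8.
log(10/8) = 0.223144.
l1*log(l1/l2) = 10 * 0.223144 = 2.231436.
KL = 2.231436 - 10 + 8 = 0.2314

0.2314


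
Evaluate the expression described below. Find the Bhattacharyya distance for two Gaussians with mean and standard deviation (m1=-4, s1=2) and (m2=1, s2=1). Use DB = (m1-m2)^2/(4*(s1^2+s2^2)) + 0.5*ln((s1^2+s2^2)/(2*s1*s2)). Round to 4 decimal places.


Bhattacharyya distance between two Gaussians:
DB = (m1-m2)^2/(4*(s1^2+s2^2)) + (1/2)*ln((s1^2+s2^2)/(2*s1*s2)).
(m1-m2)^2 = (-5)^2 = 25.
s1^2+s2^2 = 4 + 1 = 5.
term1 = 25/20 = 1.25.
term2 = 0.5*ln(5/4.0) = 0.111572.
DB = 1.25 + 0.111572 = 1.3616

1.3616


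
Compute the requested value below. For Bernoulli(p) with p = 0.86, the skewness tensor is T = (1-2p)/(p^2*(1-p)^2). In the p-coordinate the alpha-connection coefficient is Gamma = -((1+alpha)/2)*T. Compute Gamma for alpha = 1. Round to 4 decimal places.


Skewness (Amari-Chentsov) tensor: T = (1-2p)/(p^2*(1-p)^2).
p = 0.86, 1-2p = -0.72, p^2 = 0.7396, (1-p)^2 = 0.0196.
T = -0.72/(0.7396 * 0.0196) = -49.668326.
In the p-coordinate, Gamma^(alpha) = Gamma^(0) - (alpha/2)*T with Gamma^(0) = (1/2)*g'(p) = -T/2,
so Gamma^(alpha) = -((1+alpha)/2)*T.
alpha = 1, -(1+alpha)/2 = -1.0.
Gamma = -1.0 * -49.668326 = 49.6683

49.6683


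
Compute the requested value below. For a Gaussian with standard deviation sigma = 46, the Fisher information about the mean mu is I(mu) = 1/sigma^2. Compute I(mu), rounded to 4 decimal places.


The Fisher information for the mean of a normal distribution is I(mu) = 1/sigma^2.
sigma = 46, so sigma^2 = 2116.
I(mu) = 1/2116 = 0.0005

0.0005


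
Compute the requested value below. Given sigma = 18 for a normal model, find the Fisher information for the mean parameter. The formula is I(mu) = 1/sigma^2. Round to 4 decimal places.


The Fisher information for the mean of a normal distribution is I(mu) = 1/sigma^2.
sigma = 18, so sigma^2 = 324.
I(mu) = 1/324 = 0.0031

0.0031


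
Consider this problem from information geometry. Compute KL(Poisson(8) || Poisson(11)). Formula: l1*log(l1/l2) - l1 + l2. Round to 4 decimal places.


KL divergence for Poisson:
KL = l1*log(l1/l2) - l1 + l2.
l1 = 8, l2 = 11.
log(8/11) = -0.318454.
l1*log(l1/l2) = 8 * -0.318454 = -2.54763.
KL = -2.54763 - 8 + 11 = 0.4524

0.4524


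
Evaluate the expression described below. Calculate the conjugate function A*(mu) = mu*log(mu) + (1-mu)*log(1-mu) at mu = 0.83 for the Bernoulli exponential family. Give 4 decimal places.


Legendre transform for Bernoulli:
A*(mu) = mu*log(mu) + (1-mu)*log(1-mu).
mu = 0.83, 1-mu = 0.17.
mu*log(mu) = 0.83*log(0.83) = -0.154654.
(1-mu)*log(1-mu) = 0.17*log(0.17) = -0.301233.
A* = -0.154654 + -0.301233 = -0.4559

-0.4559


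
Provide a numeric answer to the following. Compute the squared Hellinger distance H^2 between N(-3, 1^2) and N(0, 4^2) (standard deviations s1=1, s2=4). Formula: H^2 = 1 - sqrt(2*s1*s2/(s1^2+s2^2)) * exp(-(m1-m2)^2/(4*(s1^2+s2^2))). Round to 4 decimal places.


Squared Hellinger distance for Gaussians:
H^2 = 1 - sqrt(2*s1*s2/(s1^2+s2^2)) * exp(-(m1-m2)^2/(4*(s1^2+s2^2))).
s1^2 = 1, s2^2 = 16, s1^2+s2^2 = 17.
sqrt(2*1*4/(17)) = 0.685994.
(m1-m2)^2 = (-3)^2 = 9.
exp(-9/(4*17)) = exp(-0.132353) = 0.876032.
H^2 = 1 - 0.685994*0.876032 = 0.3990

0.3990


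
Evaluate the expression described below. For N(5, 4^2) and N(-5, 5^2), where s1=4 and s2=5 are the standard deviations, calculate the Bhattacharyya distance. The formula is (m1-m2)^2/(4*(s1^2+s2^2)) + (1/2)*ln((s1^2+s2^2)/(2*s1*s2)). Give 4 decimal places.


Bhattacharyya distance between two Gaussians:
DB = (m1-m2)^2/(4*(s1^2+s2^2)) + (1/2)*ln((s1^2+s2^2)/(2*s1*s2)).
(m1-m2)^2 = (10)^2 = 100.
s1^2+s2^2 = 16 + 25 = 41.
term1 = 100/164 = 0.609756.
term2 = 0.5*ln(41/40.0) = 0.012346.
DB = 0.609756 + 0.012346 = 0.6221

0.6221


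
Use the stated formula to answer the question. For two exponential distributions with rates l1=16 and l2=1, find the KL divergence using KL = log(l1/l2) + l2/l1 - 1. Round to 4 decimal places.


KL divergence for exponential family:
KL = log(l1/l2) + l2/l1 - 1.
log(16/1) = 2.772589.
1/16 = 0.0625.
KL = 2.772589 + 0.0625 - 1 = 1.8351

1.8351


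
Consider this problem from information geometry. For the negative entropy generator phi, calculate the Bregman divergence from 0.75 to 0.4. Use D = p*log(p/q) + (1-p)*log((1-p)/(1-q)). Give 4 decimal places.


Bregman divergence with negative entropy generator:
D = p*log(p/q) + (1-p)*log((1-p)/(1-q)).
p = 0.75, q = 0.4.
p*log(p/q) = 0.75*log(0.75/0.4) = 0.471456.
(1-p)*log((1-p)/(1-q)) = 0.25*log(0.25/0.6) = -0.218867.
D = 0.471456 + -0.218867 = 0.2526

0.2526


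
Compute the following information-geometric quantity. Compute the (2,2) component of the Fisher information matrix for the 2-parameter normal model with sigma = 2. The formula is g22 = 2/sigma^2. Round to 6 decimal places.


For the 2-parameter normal family, the Fisher metric has:
  g11 = 1/sigma^2, g22 = 2/sigma^2.
sigma = 2, sigma^2 = 4.
g22 = 0.500000

0.500000


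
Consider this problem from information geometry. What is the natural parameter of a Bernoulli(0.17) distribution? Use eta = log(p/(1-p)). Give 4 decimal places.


Natural parameter for Bernoulli: eta = log(p/(1-p)).
p = 0.17, 1-p = 0.83.
p/(1-p) = 0.204819.
eta = log(0.204819) = -1.5856

-1.5856


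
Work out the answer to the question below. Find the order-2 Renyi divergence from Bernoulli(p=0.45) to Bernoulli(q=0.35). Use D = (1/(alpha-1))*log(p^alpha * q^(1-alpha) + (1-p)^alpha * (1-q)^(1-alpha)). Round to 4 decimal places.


Renyi divergence of order alpha between Bernoulli distributions:
D = (1/(alpha-1))*log(p^alpha * q^(1-alpha) + (1-p)^alpha * (1-q)^(1-alpha)).
alpha = 2, p = 0.45, q = 0.35.
p^alpha * q^(1-alpha) = 0.45^2 * 0.35^-1 = 0.578571.
(1-p)^alpha * (1-q)^(1-alpha) = 0.55^2 * 0.65^-1 = 0.465385.
sum = 0.578571 + 0.465385 = 1.043956.
D = (1/1)*log(1.043956) = 0.0430

0.0430


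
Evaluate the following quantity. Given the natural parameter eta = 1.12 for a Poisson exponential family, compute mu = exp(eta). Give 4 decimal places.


Expectation parameter for Poisson exponential family:
mu = exp(eta).
eta = 1.12.
mu = exp(1.12) = 3.0649

3.0649


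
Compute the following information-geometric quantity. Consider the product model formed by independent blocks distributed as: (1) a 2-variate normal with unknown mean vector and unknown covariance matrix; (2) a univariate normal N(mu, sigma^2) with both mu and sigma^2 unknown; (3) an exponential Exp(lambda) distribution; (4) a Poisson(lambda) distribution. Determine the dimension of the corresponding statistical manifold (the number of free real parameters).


The dimension of a statistical manifold equals the number of free
(independent) real parameters of the model. For a product of independent
blocks the parameter counts add.
- 2-variate normal: 2 (mean) + 2*3/2 = 3 (symmetric covariance) = 5.
- normal (mu, sigma^2): 2.
- exponential (lambda): 1.
- Poisson (lambda): 1.
Total = 5 + 2 + 1 + 1 = 9.
Dimension = 9

9


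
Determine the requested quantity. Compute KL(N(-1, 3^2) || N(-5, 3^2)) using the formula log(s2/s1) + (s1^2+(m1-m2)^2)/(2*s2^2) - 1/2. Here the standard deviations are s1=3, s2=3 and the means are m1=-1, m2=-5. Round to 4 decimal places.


KL divergence between normal distributions:
KL = log(s2/s1) + (s1^2 + (m1-m2)^2)/(2*s2^2) - 1/2.
log(3/3) = 0.0.
(3^2 + (-1--5)^2)/(2*3^2) = (9 + 16)/18 = 1.388889.
KL = 0.0 + 1.388889 - 0.5 = 0.8889

0.8889


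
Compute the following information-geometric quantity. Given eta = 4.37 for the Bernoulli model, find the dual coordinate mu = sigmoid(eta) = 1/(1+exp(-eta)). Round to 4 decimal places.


Dual coordinate (expectation parameter) for Bernoulli:
mu = 1/(1+exp(-eta)).
eta = 4.37.
exp(-eta) = exp(-4.37) = 0.012651.
mu = 1/(1+0.012651) = 0.9875

0.9875


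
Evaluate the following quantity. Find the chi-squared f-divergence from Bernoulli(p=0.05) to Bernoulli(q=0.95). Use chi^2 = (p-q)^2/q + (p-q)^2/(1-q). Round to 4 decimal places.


Chi-squared divergence between Bernoulli distributions:
chi^2 = (p-q)^2/q + (p-q)^2/(1-q).
p = 0.05, q = 0.95, p-q = -0.9.
(p-q)^2 = 0.81.
term1 = 0.81/0.95 = 0.852632.
term2 = 0.81/0.05 = 16.2.
chi^2 = 0.852632 + 16.2 = 17.0526

17.0526


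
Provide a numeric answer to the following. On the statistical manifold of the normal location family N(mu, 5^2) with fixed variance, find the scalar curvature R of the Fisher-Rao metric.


This family has a single free parameter, so its statistical manifold
is 1-dimensional. The Riemann curvature tensor of any 1-dimensional
Riemannian manifold vanishes identically, so R = 0.

0


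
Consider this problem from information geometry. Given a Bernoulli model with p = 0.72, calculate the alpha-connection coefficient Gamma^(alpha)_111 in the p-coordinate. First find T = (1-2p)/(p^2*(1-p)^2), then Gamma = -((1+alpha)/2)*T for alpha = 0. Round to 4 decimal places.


Skewness (Amari-Chentsov) tensor: T = (1-2p)/(p^2*(1-p)^2).
p = 0.72, 1-2p = -0.44, p^2 = 0.5184, (1-p)^2 = 0.0784.
T = -0.44/(0.5184 * 0.0784) = -10.82609.
In the p-coordinate, Gamma^(alpha) = Gamma^(0) - (alpha/2)*T with Gamma^(0) = (1/2)*g'(p) = -T/2,
so Gamma^(alpha) = -((1+alpha)/2)*T.
alpha = 0, -(1+alpha)/2 = -0.5.
Gamma = -0.5 * -10.82609 = 5.4130

5.4130


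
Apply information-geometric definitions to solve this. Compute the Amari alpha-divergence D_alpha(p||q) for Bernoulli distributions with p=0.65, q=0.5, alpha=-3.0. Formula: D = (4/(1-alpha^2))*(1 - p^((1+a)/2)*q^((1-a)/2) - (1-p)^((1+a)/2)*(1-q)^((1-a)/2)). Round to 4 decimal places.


Amari alpha-divergence:
D = (4/(1-alpha^2))*(1 - p^((1+a)/2)*q^((1-a)/2) - (1-p)^((1+a)/2)*(1-q)^((1-a)/2)).
alpha = -3.0, p = 0.65, q = 0.5.
e1 = (1+alpha)/2 = -1.0, e2 = (1-alpha)/2 = 2.0.
t1 = p^e1 * q^e2 = 0.65^-1.0 * 0.5^2.0 = 0.384615.
t2 = (1-p)^e1 * (1-q)^e2 = 0.35^-1.0 * 0.5^2.0 = 0.714286.
4/(1-alpha^2) = -0.5.
D = -0.5*(1 - 0.384615 - 0.714286) = 0.0495

0.0495


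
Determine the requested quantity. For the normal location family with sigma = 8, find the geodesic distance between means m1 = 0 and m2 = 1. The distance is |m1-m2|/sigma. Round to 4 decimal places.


On the fixed-variance normal subfamily, geodesic distance = |m1-m2|/sigma.
|0 - 1| = 1.
sigma = 8.
d = 1/8 = 0.1250

0.1250


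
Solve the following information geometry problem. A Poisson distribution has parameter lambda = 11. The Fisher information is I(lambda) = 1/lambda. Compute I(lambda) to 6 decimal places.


Fisher information for Poisson: I(lambda) = 1/lambda.
lambda = 11.
I(lambda) = 1/11 = 0.090909

0.090909


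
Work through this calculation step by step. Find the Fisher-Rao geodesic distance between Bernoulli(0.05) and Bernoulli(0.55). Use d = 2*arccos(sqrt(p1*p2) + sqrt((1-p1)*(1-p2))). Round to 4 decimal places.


Geodesic distance on Bernoulli manifold:
d(p1,p2) = 2*arccos(sqrt(p1*p2) + sqrt((1-p1)*(1-p2))).
sqrt(p1*p2) = sqrt(0.05*0.55) = 0.165831.
sqrt((1-p1)*(1-p2)) = sqrt(0.95*0.45) = 0.653835.
arg = 0.165831 + 0.653835 = 0.819666.
d = 2*arccos(0.819666) = 1.2199

1.2199


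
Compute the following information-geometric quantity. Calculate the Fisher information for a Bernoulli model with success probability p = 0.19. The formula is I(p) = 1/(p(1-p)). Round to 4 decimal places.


For Bernoulli(p), Fisher information is I(p) = 1/(p*(1-p)).
p = 0.19, 1-p = 0.81.
p*(1-p) = 0.1539.
I(p) = 1/0.1539 = 6.4977

6.4977


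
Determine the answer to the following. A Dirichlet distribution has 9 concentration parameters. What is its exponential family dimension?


Exponential family dimension calculation:
Dirichlet with 9 components has 9 natural parameters.

9


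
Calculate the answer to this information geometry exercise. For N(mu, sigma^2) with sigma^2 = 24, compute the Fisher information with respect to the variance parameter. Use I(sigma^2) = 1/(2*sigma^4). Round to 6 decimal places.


Fisher information for variance: I(sigma^2) = 1/(2*sigma^4).
sigma^2 = 24, so sigma^4 = 576.
I = 1/(2*576) = 1/1152 = 0.000868

0.000868


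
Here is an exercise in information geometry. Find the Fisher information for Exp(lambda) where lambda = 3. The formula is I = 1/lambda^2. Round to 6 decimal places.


Fisher information for exponential: I(lambda) = 1/lambda^2.
lambda = 3, lambda^2 = 9.
I = 1/9 = 0.111111

0.111111


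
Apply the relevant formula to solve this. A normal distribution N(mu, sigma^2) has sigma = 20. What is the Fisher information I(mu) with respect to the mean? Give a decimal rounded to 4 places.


The Fisher information for the mean of a normal distribution is I(mu) = 1/sigma^2.
sigma = 20, so sigma^2 = 400.
I(mu) = 1/400 = 0.0025

0.0025


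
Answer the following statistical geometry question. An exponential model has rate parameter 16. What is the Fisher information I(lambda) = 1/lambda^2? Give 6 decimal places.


Fisher information for exponential: I(lambda) = 1/lambda^2.
lambda = 16, lambda^2 = 256.
I = 1/256 = 0.003906

0.003906


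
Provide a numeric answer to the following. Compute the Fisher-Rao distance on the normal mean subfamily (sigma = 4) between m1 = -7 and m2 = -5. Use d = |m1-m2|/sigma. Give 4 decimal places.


On the fixed-variance normal subfamily, geodesic distance = |m1-m2|/sigma.
|-7 - -5| = 2.
sigma = 4.
d = 2/4 = 0.5000

0.5000


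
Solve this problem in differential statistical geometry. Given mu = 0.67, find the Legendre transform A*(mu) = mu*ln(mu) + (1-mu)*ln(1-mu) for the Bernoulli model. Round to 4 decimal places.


Legendre transform for Bernoulli:
A*(mu) = mu*log(mu) + (1-mu)*log(1-mu).
mu = 0.67, 1-mu = 0.33.
mu*log(mu) = 0.67*log(0.67) = -0.26832.
(1-mu)*log(1-mu) = 0.33*log(0.33) = -0.365859.
A* = -0.26832 + -0.365859 = -0.6342

-0.6342


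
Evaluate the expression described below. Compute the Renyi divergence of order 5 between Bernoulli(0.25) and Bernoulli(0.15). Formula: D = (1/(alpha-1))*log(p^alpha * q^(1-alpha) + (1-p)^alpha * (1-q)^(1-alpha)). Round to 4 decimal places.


Renyi divergence of order alpha between Bernoulli distributions:
D = (1/(alpha-1))*log(p^alpha * q^(1-alpha) + (1-p)^alpha * (1-q)^(1-alpha)).
alpha = 5, p = 0.25, q = 0.15.
p^alpha * q^(1-alpha) = 0.25^5 * 0.15^-4 = 1.929012.
(1-p)^alpha * (1-q)^(1-alpha) = 0.75^5 * 0.85^-4 = 0.454601.
sum = 1.929012 + 0.454601 = 2.383614.
D = (1/4)*log(2.383614) = 0.2172

0.2172


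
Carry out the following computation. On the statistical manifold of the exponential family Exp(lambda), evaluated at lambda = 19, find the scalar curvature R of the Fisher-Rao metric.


This family has a single free parameter, so its statistical manifold
is 1-dimensional. The Riemann curvature tensor of any 1-dimensional
Riemannian manifold vanishes identically, so R = 0.

0


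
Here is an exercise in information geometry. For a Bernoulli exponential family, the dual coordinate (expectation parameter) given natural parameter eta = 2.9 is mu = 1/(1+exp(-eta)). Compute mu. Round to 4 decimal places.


Dual coordinate (expectation parameter) for Bernoulli:
mu = 1/(1+exp(-eta)).
eta = 2.9.
exp(-eta) = exp(-2.9) = 0.055023.
mu = 1/(1+0.055023) = 0.9478

0.9478


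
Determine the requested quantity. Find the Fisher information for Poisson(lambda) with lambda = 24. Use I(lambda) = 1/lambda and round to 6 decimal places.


Fisher information for Poisson: I(lambda) = 1/lambda.
lambda = 24.
I(lambda) = 1/24 = 0.041667

0.041667


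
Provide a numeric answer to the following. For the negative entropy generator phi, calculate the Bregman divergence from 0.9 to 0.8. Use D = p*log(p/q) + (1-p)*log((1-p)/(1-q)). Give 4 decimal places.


Bregman divergence with negative entropy generator:
D = p*log(p/q) + (1-p)*log((1-p)/(1-q)).
p = 0.9, q = 0.8.
p*log(p/q) = 0.9*log(0.9/0.8) = 0.106005.
(1-p)*log((1-p)/(1-q)) = 0.1*log(0.1/0.2) = -0.069315.
D = 0.106005 + -0.069315 = 0.0367

0.0367


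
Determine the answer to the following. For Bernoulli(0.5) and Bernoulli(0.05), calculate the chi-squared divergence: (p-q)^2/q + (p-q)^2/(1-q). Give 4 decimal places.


Chi-squared divergence between Bernoulli distributions:
chi^2 = (p-q)^2/q + (p-q)^2/(1-q).
p = 0.5, q = 0.05, p-q = 0.45.
(p-q)^2 = 0.2025.
term1 = 0.2025/0.05 = 4.05.
term2 = 0.2025/0.95 = 0.213158.
chi^2 = 4.05 + 0.213158 = 4.2632

4.2632


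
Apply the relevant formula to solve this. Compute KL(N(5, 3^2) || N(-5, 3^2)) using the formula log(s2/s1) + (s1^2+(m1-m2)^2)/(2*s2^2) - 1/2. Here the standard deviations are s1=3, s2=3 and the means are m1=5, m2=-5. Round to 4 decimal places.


KL divergence between normal distributions:
KL = log(s2/s1) + (s1^2 + (m1-m2)^2)/(2*s2^2) - 1/2.
log(3/3) = 0.0.
(3^2 + (5--5)^2)/(2*3^2) = (9 + 100)/18 = 6.055556.
KL = 0.0 + 6.055556 - 0.5 = 5.5556

5.5556


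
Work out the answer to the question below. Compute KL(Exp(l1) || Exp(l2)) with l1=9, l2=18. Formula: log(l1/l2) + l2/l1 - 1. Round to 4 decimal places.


KL divergence for exponential family:
KL = log(l1/l2) + l2/l1 - 1.
log(9/18) = -0.693147.
18/9 = 2.0.
KL = -0.693147 + 2.0 - 1 = 0.3069

0.3069


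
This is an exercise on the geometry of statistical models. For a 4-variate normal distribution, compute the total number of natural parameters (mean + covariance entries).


Exponential family dimension calculation:
For 4-dim MVN: mean has 4 params, covariance has 4*5/2 = 10 unique entries.
Total dim = 4 + 10 = 14.

14


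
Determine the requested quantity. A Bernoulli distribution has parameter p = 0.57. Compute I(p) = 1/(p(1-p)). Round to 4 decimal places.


For Bernoulli(p), Fisher information is I(p) = 1/(p*(1-p)).
p = 0.57, 1-p = 0.43.
p*(1-p) = 0.2451.
I(p) = 1/0.2451 = 4.0800

4.0800


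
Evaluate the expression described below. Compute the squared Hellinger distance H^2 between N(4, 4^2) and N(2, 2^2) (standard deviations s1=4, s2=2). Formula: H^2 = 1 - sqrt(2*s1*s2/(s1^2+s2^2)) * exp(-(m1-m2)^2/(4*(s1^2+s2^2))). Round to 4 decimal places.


Squared Hellinger distance for Gaussians:
H^2 = 1 - sqrt(2*s1*s2/(s1^2+s2^2)) * exp(-(m1-m2)^2/(4*(s1^2+s2^2))).
s1^2 = 16, s2^2 = 4, s1^2+s2^2 = 20.
sqrt(2*4*2/(20)) = 0.894427.
(m1-m2)^2 = (2)^2 = 4.
exp(-4/(4*20)) = exp(-0.05) = 0.951229.
H^2 = 1 - 0.894427*0.951229 = 0.1492

0.1492


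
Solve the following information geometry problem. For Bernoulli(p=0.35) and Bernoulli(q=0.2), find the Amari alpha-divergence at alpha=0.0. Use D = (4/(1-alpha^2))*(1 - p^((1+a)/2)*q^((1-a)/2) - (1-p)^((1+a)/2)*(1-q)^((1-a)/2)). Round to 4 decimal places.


Amari alpha-divergence:
D = (4/(1-alpha^2))*(1 - p^((1+a)/2)*q^((1-a)/2) - (1-p)^((1+a)/2)*(1-q)^((1-a)/2)).
alpha = 0.0, p = 0.35, q = 0.2.
e1 = (1+alpha)/2 = 0.5, e2 = (1-alpha)/2 = 0.5.
t1 = p^e1 * q^e2 = 0.35^0.5 * 0.2^0.5 = 0.264575.
t2 = (1-p)^e1 * (1-q)^e2 = 0.65^0.5 * 0.8^0.5 = 0.72111.
4/(1-alpha^2) = 4.0.
D = 4.0*(1 - 0.264575 - 0.72111) = 0.0573

0.0573


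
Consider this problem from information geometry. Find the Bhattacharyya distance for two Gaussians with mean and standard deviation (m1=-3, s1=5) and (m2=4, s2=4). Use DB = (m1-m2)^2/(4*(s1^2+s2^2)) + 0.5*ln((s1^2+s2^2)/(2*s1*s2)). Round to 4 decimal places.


Bhattacharyya distance between two Gaussians:
DB = (m1-m2)^2/(4*(s1^2+s2^2)) + (1/2)*ln((s1^2+s2^2)/(2*s1*s2)).
(m1-m2)^2 = (-7)^2 = 49.
s1^2+s2^2 = 25 + 16 = 41.
term1 = 49/164 = 0.29878.
term2 = 0.5*ln(41/40.0) = 0.012346.
DB = 0.29878 + 0.012346 = 0.3111

0.3111


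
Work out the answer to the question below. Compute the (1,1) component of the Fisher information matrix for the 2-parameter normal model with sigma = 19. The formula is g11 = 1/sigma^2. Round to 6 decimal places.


For the 2-parameter normal family, the Fisher metric has:
  g11 = 1/sigma^2, g22 = 2/sigma^2.
sigma = 19, sigma^2 = 361.
g11 = 0.002770

0.002770


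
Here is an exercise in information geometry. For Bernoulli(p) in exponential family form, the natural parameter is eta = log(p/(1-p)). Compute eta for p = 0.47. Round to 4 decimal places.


Natural parameter for Bernoulli: eta = log(p/(1-p)).
p = 0.47, 1-p = 0.53.
p/(1-p) = 0.886792.
eta = log(0.886792) = -0.1201

-0.1201


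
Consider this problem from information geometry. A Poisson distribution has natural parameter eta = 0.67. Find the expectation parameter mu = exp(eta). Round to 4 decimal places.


Expectation parameter for Poisson exponential family:
mu = exp(eta).
eta = 0.67.
mu = exp(0.67) = 1.9542

1.9542


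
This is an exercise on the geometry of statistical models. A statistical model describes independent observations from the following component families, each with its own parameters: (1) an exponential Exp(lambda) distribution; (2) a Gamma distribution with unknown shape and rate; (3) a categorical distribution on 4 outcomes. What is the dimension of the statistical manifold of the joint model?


The dimension of a statistical manifold equals the number of free
(independent) real parameters of the model. For a product of independent
blocks the parameter counts add.
- exponential (lambda): 1.
- Gamma (shape, rate): 2.
- categorical on 4 outcomes (probabilities sum to 1): 4-1 = 3.
Total = 1 + 2 + 3 = 6.
Dimension = 6

6


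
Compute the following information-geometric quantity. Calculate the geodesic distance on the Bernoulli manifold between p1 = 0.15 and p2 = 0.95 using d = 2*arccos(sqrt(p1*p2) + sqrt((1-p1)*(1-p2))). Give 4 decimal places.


Geodesic distance on Bernoulli manifold:
d(p1,p2) = 2*arccos(sqrt(p1*p2) + sqrt((1-p1)*(1-p2))).
sqrt(p1*p2) = sqrt(0.15*0.95) = 0.377492.
sqrt((1-p1)*(1-p2)) = sqrt(0.85*0.05) = 0.206155.
arg = 0.377492 + 0.206155 = 0.583647.
d = 2*arccos(0.583647) = 1.8952

1.8952


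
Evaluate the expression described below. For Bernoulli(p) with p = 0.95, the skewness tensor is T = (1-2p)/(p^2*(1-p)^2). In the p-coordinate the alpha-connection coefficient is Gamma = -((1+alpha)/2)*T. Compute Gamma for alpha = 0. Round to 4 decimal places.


Skewness (Amari-Chentsov) tensor: T = (1-2p)/(p^2*(1-p)^2).
p = 0.95, 1-2p = -0.9, p^2 = 0.9025, (1-p)^2 = 0.0025.
T = -0.9/(0.9025 * 0.0025) = -398.891967.
In the p-coordinate, Gamma^(alpha) = Gamma^(0) - (alpha/2)*T with Gamma^(0) = (1/2)*g'(p) = -T/2,
so Gamma^(alpha) = -((1+alpha)/2)*T.
alpha = 0, -(1+alpha)/2 = -0.5.
Gamma = -0.5 * -398.891967 = 199.4460

199.4460


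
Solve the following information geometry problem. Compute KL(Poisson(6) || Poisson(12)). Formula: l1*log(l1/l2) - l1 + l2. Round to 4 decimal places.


KL divergence for Poisson:
KL = l1*log(l1/l2) - l1 + l2.
l1 = 6, l2 = 12.
log(6/12) = -0.693147.
l1*log(l1/l2) = 6 * -0.693147 = -4.158883.
KL = -4.158883 - 6 + 12 = 1.8411

1.8411


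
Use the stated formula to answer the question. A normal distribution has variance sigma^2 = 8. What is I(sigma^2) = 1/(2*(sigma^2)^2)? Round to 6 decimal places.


Fisher information for variance: I(sigma^2) = 1/(2*sigma^4).
sigma^2 = 8, so sigma^4 = 64.
I = 1/(2*64) = 1/128 = 0.007813

0.007813


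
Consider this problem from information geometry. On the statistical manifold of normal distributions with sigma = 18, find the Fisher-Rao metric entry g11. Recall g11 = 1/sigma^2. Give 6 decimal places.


For the 2-parameter normal family, the Fisher metric has:
  g11 = 1/sigma^2, g22 = 2/sigma^2.
sigma = 18, sigma^2 = 324.
g11 = 0.003086

0.003086


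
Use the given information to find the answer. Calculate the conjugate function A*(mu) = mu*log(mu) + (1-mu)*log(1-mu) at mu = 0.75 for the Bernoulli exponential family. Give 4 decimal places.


Legendre transform for Bernoulli:
A*(mu) = mu*log(mu) + (1-mu)*log(1-mu).
mu = 0.75, 1-mu = 0.25.
mu*log(mu) = 0.75*log(0.75) = -0.215762.
(1-mu)*log(1-mu) = 0.25*log(0.25) = -0.346574.
A* = -0.215762 + -0.346574 = -0.5623

-0.5623


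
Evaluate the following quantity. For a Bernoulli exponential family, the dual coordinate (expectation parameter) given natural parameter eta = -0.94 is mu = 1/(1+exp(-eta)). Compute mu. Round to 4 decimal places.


Dual coordinate (expectation parameter) for Bernoulli:
mu = 1/(1+exp(-eta)).
eta = -0.94.
exp(-eta) = exp(0.94) = 2.559981.
mu = 1/(1+2.559981) = 0.2809

0.2809


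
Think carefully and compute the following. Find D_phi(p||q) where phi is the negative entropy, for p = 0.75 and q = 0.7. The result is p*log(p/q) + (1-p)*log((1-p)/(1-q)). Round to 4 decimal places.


Bregman divergence with negative entropy generator:
D = p*log(p/q) + (1-p)*log((1-p)/(1-q)).
p = 0.75, q = 0.7.
p*log(p/q) = 0.75*log(0.75/0.7) = 0.051745.
(1-p)*log((1-p)/(1-q)) = 0.25*log(0.25/0.3) = -0.04558.
D = 0.051745 + -0.04558 = 0.0062

0.0062


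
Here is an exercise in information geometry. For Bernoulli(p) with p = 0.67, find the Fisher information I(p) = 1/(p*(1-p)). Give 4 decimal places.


For Bernoulli(p), Fisher information is I(p) = 1/(p*(1-p)).
p = 0.67, 1-p = 0.33.
p*(1-p) = 0.2211.
I(p) = 1/0.2211 = 4.5228

4.5228


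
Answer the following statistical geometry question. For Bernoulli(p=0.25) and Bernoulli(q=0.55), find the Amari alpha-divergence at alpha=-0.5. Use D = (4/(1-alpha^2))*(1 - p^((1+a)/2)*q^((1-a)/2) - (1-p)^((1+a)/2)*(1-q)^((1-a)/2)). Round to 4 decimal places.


Amari alpha-divergence:
D = (4/(1-alpha^2))*(1 - p^((1+a)/2)*q^((1-a)/2) - (1-p)^((1+a)/2)*(1-q)^((1-a)/2)).
alpha = -0.5, p = 0.25, q = 0.55.
e1 = (1+alpha)/2 = 0.25, e2 = (1-alpha)/2 = 0.75.
t1 = p^e1 * q^e2 = 0.25^0.25 * 0.55^0.75 = 0.451603.
t2 = (1-p)^e1 * (1-q)^e2 = 0.75^0.25 * 0.45^0.75 = 0.511299.
4/(1-alpha^2) = 5.333333.
D = 5.333333*(1 - 0.451603 - 0.511299) = 0.1979

0.1979


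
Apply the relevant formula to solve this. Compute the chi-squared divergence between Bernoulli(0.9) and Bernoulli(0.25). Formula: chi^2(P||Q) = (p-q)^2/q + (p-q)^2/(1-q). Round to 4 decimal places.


Chi-squared divergence between Bernoulli distributions:
chi^2 = (p-q)^2/q + (p-q)^2/(1-q).
p = 0.9, q = 0.25, p-q = 0.65.
(p-q)^2 = 0.4225.
term1 = 0.4225/0.25 = 1.69.
term2 = 0.4225/0.75 = 0.563333.
chi^2 = 1.69 + 0.563333 = 2.2533

2.2533


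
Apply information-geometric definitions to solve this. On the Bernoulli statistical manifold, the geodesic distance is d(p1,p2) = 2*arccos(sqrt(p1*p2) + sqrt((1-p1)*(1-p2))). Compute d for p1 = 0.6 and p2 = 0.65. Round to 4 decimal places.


Geodesic distance on Bernoulli manifold:
d(p1,p2) = 2*arccos(sqrt(p1*p2) + sqrt((1-p1)*(1-p2))).
sqrt(p1*p2) = sqrt(0.6*0.65) = 0.6245.
sqrt((1-p1)*(1-p2)) = sqrt(0.4*0.35) = 0.374166.
arg = 0.6245 + 0.374166 = 0.998666.
d = 2*arccos(0.998666) = 0.1033

0.1033


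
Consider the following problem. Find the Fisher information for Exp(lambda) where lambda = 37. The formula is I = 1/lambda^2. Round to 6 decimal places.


Fisher information for exponential: I(lambda) = 1/lambda^2.
lambda = 37, lambda^2 = 1369.
I = 1/1369 = 0.000730

0.000730


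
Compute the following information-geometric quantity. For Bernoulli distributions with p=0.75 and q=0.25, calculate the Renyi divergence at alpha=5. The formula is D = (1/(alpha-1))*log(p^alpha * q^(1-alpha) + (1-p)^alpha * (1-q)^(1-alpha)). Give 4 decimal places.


Renyi divergence of order alpha between Bernoulli distributions:
D = (1/(alpha-1))*log(p^alpha * q^(1-alpha) + (1-p)^alpha * (1-q)^(1-alpha)).
alpha = 5, p = 0.75, q = 0.25.
p^alpha * q^(1-alpha) = 0.75^5 * 0.25^-4 = 60.75.
(1-p)^alpha * (1-q)^(1-alpha) = 0.25^5 * 0.75^-4 = 0.003086.
sum = 60.75 + 0.003086 = 60.753086.
D = (1/4)*log(60.753086) = 1.0267

1.0267


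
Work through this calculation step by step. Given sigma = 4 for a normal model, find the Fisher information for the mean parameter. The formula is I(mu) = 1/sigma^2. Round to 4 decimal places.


The Fisher information for the mean of a normal distribution is I(mu) = 1/sigma^2.
sigma = 4, so sigma^2 = 16.
I(mu) = 1/16 = 0.0625

0.0625


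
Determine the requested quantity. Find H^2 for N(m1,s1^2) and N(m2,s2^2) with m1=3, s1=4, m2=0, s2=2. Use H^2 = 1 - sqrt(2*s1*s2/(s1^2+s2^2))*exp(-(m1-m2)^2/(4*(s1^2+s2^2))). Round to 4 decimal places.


Squared Hellinger distance for Gaussians:
H^2 = 1 - sqrt(2*s1*s2/(s1^2+s2^2)) * exp(-(m1-m2)^2/(4*(s1^2+s2^2))).
s1^2 = 16, s2^2 = 4, s1^2+s2^2 = 20.
sqrt(2*4*2/(20)) = 0.894427.
(m1-m2)^2 = (3)^2 = 9.
exp(-9/(4*20)) = exp(-0.1125) = 0.893597.
H^2 = 1 - 0.894427*0.893597 = 0.2007

0.2007


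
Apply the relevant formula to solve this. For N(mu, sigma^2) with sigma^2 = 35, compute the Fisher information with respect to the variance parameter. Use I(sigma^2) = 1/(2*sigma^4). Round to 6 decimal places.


Fisher information for variance: I(sigma^2) = 1/(2*sigma^4).
sigma^2 = 35, so sigma^4 = 1225.
I = 1/(2*1225) = 1/2450 = 0.000408

0.000408


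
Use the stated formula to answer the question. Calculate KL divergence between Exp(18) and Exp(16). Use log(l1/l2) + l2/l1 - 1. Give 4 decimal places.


KL divergence for exponential family:
KL = log(l1/l2) + l2/l1 - 1.
log(18/16) = 0.117783.
16/18 = 0.888889.
KL = 0.117783 + 0.888889 - 1 = 0.0067

0.0067


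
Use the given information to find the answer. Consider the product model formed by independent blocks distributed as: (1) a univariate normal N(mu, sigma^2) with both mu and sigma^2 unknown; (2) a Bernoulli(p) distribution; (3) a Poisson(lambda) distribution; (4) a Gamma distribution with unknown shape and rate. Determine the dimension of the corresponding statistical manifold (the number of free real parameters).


The dimension of a statistical manifold equals the number of free
(independent) real parameters of the model. For a product of independent
blocks the parameter counts add.
- normal (mu, sigma^2): 2.
- Bernoulli (p): 1.
- Poisson (lambda): 1.
- Gamma (shape, rate): 2.
Total = 2 + 1 + 1 + 2 = 6.
Dimension = 6

6


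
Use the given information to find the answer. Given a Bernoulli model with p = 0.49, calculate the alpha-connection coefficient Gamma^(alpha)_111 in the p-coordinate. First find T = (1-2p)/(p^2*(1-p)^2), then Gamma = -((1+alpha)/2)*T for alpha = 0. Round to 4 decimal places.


Skewness (Amari-Chentsov) tensor: T = (1-2p)/(p^2*(1-p)^2).
p = 0.49, 1-2p = 0.02, p^2 = 0.2401, (1-p)^2 = 0.2601.
T = 0.02/(0.2401 * 0.2601) = 0.320256.
In the p-coordinate, Gamma^(alpha) = Gamma^(0) - (alpha/2)*T with Gamma^(0) = (1/2)*g'(p) = -T/2,
so Gamma^(alpha) = -((1+alpha)/2)*T.
alpha = 0, -(1+alpha)/2 = -0.5.
Gamma = -0.5 * 0.320256 = -0.1601

-0.1601


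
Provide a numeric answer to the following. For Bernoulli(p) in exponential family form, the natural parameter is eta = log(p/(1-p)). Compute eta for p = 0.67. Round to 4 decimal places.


Natural parameter for Bernoulli: eta = log(p/(1-p)).
p = 0.67, 1-p = 0.33.
p/(1-p) = 2.030303.
eta = log(2.030303) = 0.7082

0.7082


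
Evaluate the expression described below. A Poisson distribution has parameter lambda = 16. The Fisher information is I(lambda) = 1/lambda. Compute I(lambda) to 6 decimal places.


Fisher information for Poisson: I(lambda) = 1/lambda.
lambda = 16.
I(lambda) = 1/16 = 0.062500

0.062500


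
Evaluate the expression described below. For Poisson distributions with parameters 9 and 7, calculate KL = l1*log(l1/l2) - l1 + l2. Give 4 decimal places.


KL divergence for Poisson:
KL = l1*log(l1/l2) - l1 + l2.
l1 = 9, l2 = 7.
log(9/7) = 0.251314.
l1*log(l1/l2) = 9 * 0.251314 = 2.26183.
KL = 2.26183 - 9 + 7 = 0.2618

0.2618


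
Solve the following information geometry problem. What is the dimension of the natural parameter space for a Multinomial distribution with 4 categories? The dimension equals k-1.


Exponential family dimension calculation:
For Multinomial with k=4 categories, dim = k-1 = 3.

3


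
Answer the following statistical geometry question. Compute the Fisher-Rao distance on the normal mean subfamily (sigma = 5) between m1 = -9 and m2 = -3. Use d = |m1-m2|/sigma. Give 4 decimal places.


On the fixed-variance normal subfamily, geodesic distance = |m1-m2|/sigma.
|-9 - -3| = 6.
sigma = 5.
d = 6/5 = 1.2000

1.2000


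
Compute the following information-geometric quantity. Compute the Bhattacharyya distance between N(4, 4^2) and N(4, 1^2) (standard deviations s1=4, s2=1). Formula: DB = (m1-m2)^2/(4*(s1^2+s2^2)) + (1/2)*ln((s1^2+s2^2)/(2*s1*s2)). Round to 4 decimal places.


Bhattacharyya distance between two Gaussians:
DB = (m1-m2)^2/(4*(s1^2+s2^2)) + (1/2)*ln((s1^2+s2^2)/(2*s1*s2)).
(m1-m2)^2 = (0)^2 = 0.
s1^2+s2^2 = 16 + 1 = 17.
term1 = 0/68 = 0.0.
term2 = 0.5*ln(17/8.0) = 0.376886.
DB = 0.0 + 0.376886 = 0.3769

0.3769


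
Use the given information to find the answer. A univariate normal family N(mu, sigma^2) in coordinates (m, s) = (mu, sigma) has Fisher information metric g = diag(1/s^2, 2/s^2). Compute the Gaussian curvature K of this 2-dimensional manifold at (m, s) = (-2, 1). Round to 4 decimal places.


The metric has the form g = (A dm^2 + B ds^2)/s^2 with A = 1, B = 2.
Substitute u = sqrt(A/B)*m: g = B*(du^2 + ds^2)/s^2, i.e. B times the
Poincare upper half-plane metric, which has constant Gaussian curvature -1.
Scaling a 2D metric by a constant c divides the Gaussian curvature by c,
so K = -1/B = -1/(2) = -0.5000 everywhere (the point (m, s) = (-2, 1) is irrelevant:
the curvature is constant).
The requested Gaussian curvature is K = -0.5000.

-0.5000


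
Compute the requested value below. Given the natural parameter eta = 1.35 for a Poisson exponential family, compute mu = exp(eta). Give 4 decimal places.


Expectation parameter for Poisson exponential family:
mu = exp(eta).
eta = 1.35.
mu = exp(1.35) = 3.8574

3.8574


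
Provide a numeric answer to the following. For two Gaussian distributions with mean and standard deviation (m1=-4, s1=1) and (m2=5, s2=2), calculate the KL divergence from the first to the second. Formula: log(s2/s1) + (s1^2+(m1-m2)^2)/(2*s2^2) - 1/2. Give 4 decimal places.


KL divergence between normal distributions:
KL = log(s2/s1) + (s1^2 + (m1-m2)^2)/(2*s2^2) - 1/2.
log(2/1) = 0.693147.
(1^2 + (-4-5)^2)/(2*2^2) = (1 + 81)/8 = 10.25.
KL = 0.693147 + 10.25 - 0.5 = 10.4431

10.4431


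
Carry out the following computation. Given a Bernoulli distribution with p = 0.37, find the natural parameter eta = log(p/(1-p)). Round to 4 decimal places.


Natural parameter for Bernoulli: eta = log(p/(1-p)).
p = 0.37, 1-p = 0.63.
p/(1-p) = 0.587302.
eta = log(0.587302) = -0.5322

-0.5322


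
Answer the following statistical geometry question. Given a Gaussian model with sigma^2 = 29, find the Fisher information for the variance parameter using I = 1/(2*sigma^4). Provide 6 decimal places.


Fisher information for variance: I(sigma^2) = 1/(2*sigma^4).
sigma^2 = 29, so sigma^4 = 841.
I = 1/(2*841) = 1/1682 = 0.000595

0.000595


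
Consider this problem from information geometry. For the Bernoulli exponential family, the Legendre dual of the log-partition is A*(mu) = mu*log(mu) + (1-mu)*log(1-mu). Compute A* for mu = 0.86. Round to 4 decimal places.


Legendre transform for Bernoulli:
A*(mu) = mu*log(mu) + (1-mu)*log(1-mu).
mu = 0.86, 1-mu = 0.14.
mu*log(mu) = 0.86*log(0.86) = -0.129708.
(1-mu)*log(1-mu) = 0.14*log(0.14) = -0.275256.
A* = -0.129708 + -0.275256 = -0.4050

-0.4050


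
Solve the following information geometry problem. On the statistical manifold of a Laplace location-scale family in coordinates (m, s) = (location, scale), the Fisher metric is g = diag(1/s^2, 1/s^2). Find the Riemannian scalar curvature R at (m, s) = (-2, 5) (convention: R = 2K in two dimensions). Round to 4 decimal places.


The metric has the form g = (A dm^2 + B ds^2)/s^2 with A = 1, B = 1.
Substitute u = sqrt(A/B)*m: g = B*(du^2 + ds^2)/s^2, i.e. B times the
Poincare upper half-plane metric, which has constant Gaussian curvature -1.
Scaling a 2D metric by a constant c divides the Gaussian curvature by c,
so K = -1/B = -1/(1) = -1.0000 everywhere (the point (m, s) = (-2, 5) is irrelevant:
the curvature is constant).
Scalar curvature in dimension 2: R = 2K = -2/(1) = -2.0000.

-2.0000


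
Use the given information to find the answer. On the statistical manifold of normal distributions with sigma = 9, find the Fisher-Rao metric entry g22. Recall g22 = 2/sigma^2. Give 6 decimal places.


For the 2-parameter normal family, the Fisher metric has:
  g11 = 1/sigma^2, g22 = 2/sigma^2.
sigma = 9, sigma^2 = 81.
g22 = 0.024691

0.024691


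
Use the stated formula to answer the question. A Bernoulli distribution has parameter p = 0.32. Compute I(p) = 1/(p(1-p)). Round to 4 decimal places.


For Bernoulli(p), Fisher information is I(p) = 1/(p*(1-p)).
p = 0.32, 1-p = 0.68.
p*(1-p) = 0.2176.
I(p) = 1/0.2176 = 4.5956

4.5956


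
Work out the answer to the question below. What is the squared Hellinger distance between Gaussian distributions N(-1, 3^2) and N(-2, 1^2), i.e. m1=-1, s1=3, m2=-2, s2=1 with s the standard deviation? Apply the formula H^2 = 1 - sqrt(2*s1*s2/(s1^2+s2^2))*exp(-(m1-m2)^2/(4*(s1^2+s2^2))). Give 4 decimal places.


Squared Hellinger distance for Gaussians:
H^2 = 1 - sqrt(2*s1*s2/(s1^2+s2^2)) * exp(-(m1-m2)^2/(4*(s1^2+s2^2))).
s1^2 = 9, s2^2 = 1, s1^2+s2^2 = 10.
sqrt(2*3*1/(10)) = 0.774597.
(m1-m2)^2 = (1)^2 = 1.
exp(-1/(4*10)) = exp(-0.025) = 0.97531.
H^2 = 1 - 0.774597*0.97531 = 0.2445

0.2445


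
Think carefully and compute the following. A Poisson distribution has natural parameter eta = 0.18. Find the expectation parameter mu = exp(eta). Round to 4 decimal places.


Expectation parameter for Poisson exponential family:
mu = exp(eta).
eta = 0.18.
mu = exp(0.18) = 1.1972

1.1972


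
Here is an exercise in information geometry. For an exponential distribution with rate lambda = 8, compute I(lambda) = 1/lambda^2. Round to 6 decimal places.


Fisher information for exponential: I(lambda) = 1/lambda^2.
lambda = 8, lambda^2 = 64.
I = 1/64 = 0.015625

0.015625


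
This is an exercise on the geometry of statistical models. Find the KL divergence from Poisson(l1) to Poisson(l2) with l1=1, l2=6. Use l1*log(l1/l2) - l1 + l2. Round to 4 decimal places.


KL divergence for Poisson:
KL = l1*log(l1/l2) - l1 + l2.
l1 = 1, l2 = 6.
log(1/6) = -1.791759.
l1*log(l1/l2) = 1 * -1.791759 = -1.791759.
KL = -1.791759 - 1 + 6 = 3.2082

3.2082
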